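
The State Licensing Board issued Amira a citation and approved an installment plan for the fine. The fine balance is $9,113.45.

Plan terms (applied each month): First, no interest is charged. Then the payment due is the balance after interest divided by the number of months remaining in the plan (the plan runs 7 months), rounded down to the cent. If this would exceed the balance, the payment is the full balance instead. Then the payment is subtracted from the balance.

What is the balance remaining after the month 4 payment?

$3,905.77

# | Opening | Payment | End bal
1 | $9,113.45 | $1,301.92 | $7,811.53
2 | $7,811.53 | $1,301.92 | $6,509.61
3 | $6,509.61 | $1,301.92 | $5,207.69
4 | $5,207.69 | $1,301.92 | $3,905.77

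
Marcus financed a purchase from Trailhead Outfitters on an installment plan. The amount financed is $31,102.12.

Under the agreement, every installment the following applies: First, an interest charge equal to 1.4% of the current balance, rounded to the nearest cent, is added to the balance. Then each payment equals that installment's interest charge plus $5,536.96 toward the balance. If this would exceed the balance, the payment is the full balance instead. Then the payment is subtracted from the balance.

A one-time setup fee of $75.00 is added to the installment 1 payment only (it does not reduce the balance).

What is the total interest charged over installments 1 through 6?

$1,449.81

# | Opening | Interest | Payment | Fee | End bal
1 | $31,102.12 | $435.43 | $5,972.39 | $75.00 | $25,565.16
2 | $25,565.16 | $357.91 | $5,894.87 | — | $20,028.20
3 | $20,028.20 | $280.39 | $5,817.35 | — | $14,491.24
4 | $14,491.24 | $202.88 | $5,739.84 | — | $8,954.28
5 | $8,954.28 | $125.36 | $5,662.32 | — | $3,417.32
6 | $3,417.32 | $47.84 | $3,465.16 | — | $0.00
Total interest: $435.43 + $357.91 + $280.39 + $202.88 + $125.36 + $47.84 = $1,449.81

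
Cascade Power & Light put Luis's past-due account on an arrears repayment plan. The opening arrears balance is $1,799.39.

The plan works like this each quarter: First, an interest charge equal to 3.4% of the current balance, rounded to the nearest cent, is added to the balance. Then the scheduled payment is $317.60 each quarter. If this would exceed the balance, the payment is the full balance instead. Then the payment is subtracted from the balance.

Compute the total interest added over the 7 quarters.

$234.45

Quarter 1: opening $1,799.39; interest $61.18 → $1,860.57; payment $317.60; balance $1,542.97
Quarter 2: opening $1,542.97; interest $52.46 → $1,595.43; payment $317.60; balance $1,277.83
Quarter 3: opening $1,277.83; interest $43.45 → $1,321.28; payment $317.60; balance $1,003.68
Quarter 4: opening $1,003.68; interest $34.13 → $1,037.81; payment $317.60; balance $720.21
Quarter 5: opening $720.21; interest $24.49 → $744.70; payment $317.60; balance $427.10
Quarter 6: opening $427.10; interest $14.52 → $441.62; payment $317.60; balance $124.02
Quarter 7: opening $124.02; interest $4.22 → $128.24; payment $128.24; balance $0.00
Total interest: $61.18 + $52.46 + $43.45 + $34.13 + $24.49 + $14.52 + $4.22 = $234.45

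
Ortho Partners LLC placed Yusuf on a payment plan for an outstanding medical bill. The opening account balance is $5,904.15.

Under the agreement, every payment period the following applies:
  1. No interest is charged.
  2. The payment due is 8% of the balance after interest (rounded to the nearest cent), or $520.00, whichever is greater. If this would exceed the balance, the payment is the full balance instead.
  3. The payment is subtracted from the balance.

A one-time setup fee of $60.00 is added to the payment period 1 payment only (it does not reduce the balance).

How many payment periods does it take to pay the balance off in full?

# | Opening | Payment | Fee | End bal
1 | $5,904.15 | $520.00 | $60.00 | $5,384.15
2 | $5,384.15 | $520.00 | — | $4,864.15
3 | $4,864.15 | $520.00 | — | $4,344.15
4 | $4,344.15 | $520.00 | — | $3,824.15
5 | $3,824.15 | $520.00 | — | $3,304.15
6 | $3,304.15 | $520.00 | — | $2,784.15
7 | $2,784.15 | $520.00 | — | $2,264.15
8 | $2,264.15 | $520.00 | — | $1,744.15
9 | $1,744.15 | $520.00 | — | $1,224.15
10 | $1,224.15 | $520.00 | — | $704.15
11 | $704.15 | $520.00 | — | $184.15
12 | $184.15 | $184.15 | — | $0.00
Balance reaches $0.00 in payment period 12.

12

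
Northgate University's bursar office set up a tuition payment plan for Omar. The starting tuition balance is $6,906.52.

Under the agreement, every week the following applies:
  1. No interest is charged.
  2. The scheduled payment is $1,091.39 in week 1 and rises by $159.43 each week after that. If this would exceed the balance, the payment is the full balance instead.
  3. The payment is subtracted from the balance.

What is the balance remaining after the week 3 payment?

$3,154.06

# | Opening | Payment | End bal
1 | $6,906.52 | $1,091.39 | $5,815.13
2 | $5,815.13 | $1,250.82 | $4,564.31
3 | $4,564.31 | $1,410.25 | $3,154.06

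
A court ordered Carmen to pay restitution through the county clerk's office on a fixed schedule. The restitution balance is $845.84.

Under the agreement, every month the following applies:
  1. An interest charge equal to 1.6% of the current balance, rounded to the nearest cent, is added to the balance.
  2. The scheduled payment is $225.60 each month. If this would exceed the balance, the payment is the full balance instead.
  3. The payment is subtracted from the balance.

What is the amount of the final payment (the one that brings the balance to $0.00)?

$202.59

Month 1: opening $845.84; interest $13.53 → $859.37; payment $225.60; balance $633.77
Month 2: opening $633.77; interest $10.14 → $643.91; payment $225.60; balance $418.31
Month 3: opening $418.31; interest $6.69 → $425.00; payment $225.60; balance $199.40
Month 4: opening $199.40; interest $3.19 → $202.59; payment $202.59; balance $0.00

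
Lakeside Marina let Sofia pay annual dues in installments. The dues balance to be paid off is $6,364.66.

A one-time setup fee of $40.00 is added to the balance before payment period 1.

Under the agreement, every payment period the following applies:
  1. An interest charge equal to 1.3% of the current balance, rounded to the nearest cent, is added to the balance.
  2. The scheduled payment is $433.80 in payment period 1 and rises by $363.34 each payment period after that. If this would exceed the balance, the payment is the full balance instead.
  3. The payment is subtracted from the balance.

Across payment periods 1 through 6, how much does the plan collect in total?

Payment period 1: opening $6,404.66; interest $83.26 → $6,487.92; payment $433.80; balance $6,054.12
Payment period 2: opening $6,054.12; interest $78.70 → $6,132.82; payment $797.14; balance $5,335.68
Payment period 3: opening $5,335.68; interest $69.36 → $5,405.04; payment $1,160.48; balance $4,244.56
Payment period 4: opening $4,244.56; interest $55.18 → $4,299.74; payment $1,523.82; balance $2,775.92
Payment period 5: opening $2,775.92; interest $36.09 → $2,812.01; payment $1,887.16; balance $924.85
Payment period 6: opening $924.85; interest $12.02 → $936.87; payment $936.87; balance $0.00
Total paid: $6,739.27

$6,739.27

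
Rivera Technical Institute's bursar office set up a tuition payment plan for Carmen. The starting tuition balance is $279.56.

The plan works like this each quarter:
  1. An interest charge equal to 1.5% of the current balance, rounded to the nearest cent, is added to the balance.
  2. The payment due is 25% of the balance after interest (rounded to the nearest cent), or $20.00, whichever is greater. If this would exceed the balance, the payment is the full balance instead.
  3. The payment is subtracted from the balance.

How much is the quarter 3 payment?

# | Opening | Interest | Payment | End bal
1 | $279.56 | $4.19 | $70.94 | $212.81
2 | $212.81 | $3.19 | $54.00 | $162.00
3 | $162.00 | $2.43 | $41.11 | $123.32

$41.11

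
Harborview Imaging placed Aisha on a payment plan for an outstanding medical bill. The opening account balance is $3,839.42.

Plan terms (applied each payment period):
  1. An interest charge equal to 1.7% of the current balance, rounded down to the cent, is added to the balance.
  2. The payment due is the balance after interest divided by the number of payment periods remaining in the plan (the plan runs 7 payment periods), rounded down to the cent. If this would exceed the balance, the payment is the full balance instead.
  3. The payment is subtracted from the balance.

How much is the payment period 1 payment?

Payment period 1: opening $3,839.42; interest $65.27 → $3,904.69; payment $557.81; balance $3,346.88

$557.81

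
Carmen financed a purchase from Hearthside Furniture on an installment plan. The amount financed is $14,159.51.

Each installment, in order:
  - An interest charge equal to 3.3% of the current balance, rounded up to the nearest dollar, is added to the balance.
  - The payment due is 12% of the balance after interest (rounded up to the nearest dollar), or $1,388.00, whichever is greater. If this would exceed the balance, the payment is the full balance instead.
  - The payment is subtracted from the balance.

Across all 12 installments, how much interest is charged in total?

$3,113.00

Installment 1: $14,159.51 +$468.00 interest = $14,627.51; pay $1,756.00 → $12,871.51
Installment 2: $12,871.51 +$425.00 interest = $13,296.51; pay $1,596.00 → $11,700.51
Installment 3: $11,700.51 +$387.00 interest = $12,087.51; pay $1,451.00 → $10,636.51
Installment 4: $10,636.51 +$352.00 interest = $10,988.51; pay $1,388.00 → $9,600.51
Installment 5: $9,600.51 +$317.00 interest = $9,917.51; pay $1,388.00 → $8,529.51
Installment 6: $8,529.51 +$282.00 interest = $8,811.51; pay $1,388.00 → $7,423.51
Installment 7: $7,423.51 +$245.00 interest = $7,668.51; pay $1,388.00 → $6,280.51
Installment 8: $6,280.51 +$208.00 interest = $6,488.51; pay $1,388.00 → $5,100.51
Installment 9: $5,100.51 +$169.00 interest = $5,269.51; pay $1,388.00 → $3,881.51
Installment 10: $3,881.51 +$129.00 interest = $4,010.51; pay $1,388.00 → $2,622.51
Installment 11: $2,622.51 +$87.00 interest = $2,709.51; pay $1,388.00 → $1,321.51
Installment 12: $1,321.51 +$44.00 interest = $1,365.51; pay $1,365.51 → $0.00
Total interest: $468.00 + $425.00 + $387.00 + $352.00 + $317.00 + $282.00 + $245.00 + $208.00 + $169.00 + $129.00 + $87.00 + $44.00 = $3,113.00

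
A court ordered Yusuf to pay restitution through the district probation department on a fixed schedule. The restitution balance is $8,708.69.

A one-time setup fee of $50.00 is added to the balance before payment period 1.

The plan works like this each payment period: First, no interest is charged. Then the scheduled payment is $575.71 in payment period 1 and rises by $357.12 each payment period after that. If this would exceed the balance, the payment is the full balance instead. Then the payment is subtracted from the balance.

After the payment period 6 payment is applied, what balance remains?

Payment period 1: $8,758.69 − $575.71 → $8,182.98
Payment period 2: $8,182.98 − $932.83 → $7,250.15
Payment period 3: $7,250.15 − $1,289.95 → $5,960.20
Payment period 4: $5,960.20 − $1,647.07 → $4,313.13
Payment period 5: $4,313.13 − $2,004.19 → $2,308.94
Payment period 6: $2,308.94 − $2,308.94 → $0.00

$0.00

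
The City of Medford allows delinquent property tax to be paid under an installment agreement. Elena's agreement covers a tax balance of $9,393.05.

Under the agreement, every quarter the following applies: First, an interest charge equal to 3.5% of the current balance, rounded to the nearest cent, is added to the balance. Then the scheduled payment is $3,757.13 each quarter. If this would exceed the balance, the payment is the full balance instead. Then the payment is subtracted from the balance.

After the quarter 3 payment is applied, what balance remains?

$0.00

Quarter 1: opening $9,393.05; interest $328.76 → $9,721.81; payment $3,757.13; balance $5,964.68
Quarter 2: opening $5,964.68; interest $208.76 → $6,173.44; payment $3,757.13; balance $2,416.31
Quarter 3: opening $2,416.31; interest $84.57 → $2,500.88; payment $2,500.88; balance $0.00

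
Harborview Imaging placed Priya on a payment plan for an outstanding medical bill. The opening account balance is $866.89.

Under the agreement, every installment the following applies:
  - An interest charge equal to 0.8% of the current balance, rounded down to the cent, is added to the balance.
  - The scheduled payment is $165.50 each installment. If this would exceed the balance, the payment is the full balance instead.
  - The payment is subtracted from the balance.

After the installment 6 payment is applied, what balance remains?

$0.00

Installment 1: $866.89 +$6.93 interest = $873.82; pay $165.50 → $708.32
Installment 2: $708.32 +$5.66 interest = $713.98; pay $165.50 → $548.48
Installment 3: $548.48 +$4.38 interest = $552.86; pay $165.50 → $387.36
Installment 4: $387.36 +$3.09 interest = $390.45; pay $165.50 → $224.95
Installment 5: $224.95 +$1.79 interest = $226.74; pay $165.50 → $61.24
Installment 6: $61.24 +$0.48 interest = $61.72; pay $61.72 → $0.00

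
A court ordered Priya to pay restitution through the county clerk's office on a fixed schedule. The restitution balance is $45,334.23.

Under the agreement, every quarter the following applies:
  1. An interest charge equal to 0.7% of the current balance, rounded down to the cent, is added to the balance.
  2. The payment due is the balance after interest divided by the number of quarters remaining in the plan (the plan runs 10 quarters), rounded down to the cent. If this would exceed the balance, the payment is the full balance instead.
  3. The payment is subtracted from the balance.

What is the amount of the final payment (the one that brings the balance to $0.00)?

$4,860.95

Quarter 1: $45,334.23 +$317.33 interest = $45,651.56; pay $4,565.15 → $41,086.41
Quarter 2: $41,086.41 +$287.60 interest = $41,374.01; pay $4,597.11 → $36,776.90
Quarter 3: $36,776.90 +$257.43 interest = $37,034.33; pay $4,629.29 → $32,405.04
Quarter 4: $32,405.04 +$226.83 interest = $32,631.87; pay $4,661.69 → $27,970.18
Quarter 5: $27,970.18 +$195.79 interest = $28,165.97; pay $4,694.32 → $23,471.65
Quarter 6: $23,471.65 +$164.30 interest = $23,635.95; pay $4,727.19 → $18,908.76
Quarter 7: $18,908.76 +$132.36 interest = $19,041.12; pay $4,760.28 → $14,280.84
Quarter 8: $14,280.84 +$99.96 interest = $14,380.80; pay $4,793.60 → $9,587.20
Quarter 9: $9,587.20 +$67.11 interest = $9,654.31; pay $4,827.15 → $4,827.16
Quarter 10: $4,827.16 +$33.79 interest = $4,860.95; pay $4,860.95 → $0.00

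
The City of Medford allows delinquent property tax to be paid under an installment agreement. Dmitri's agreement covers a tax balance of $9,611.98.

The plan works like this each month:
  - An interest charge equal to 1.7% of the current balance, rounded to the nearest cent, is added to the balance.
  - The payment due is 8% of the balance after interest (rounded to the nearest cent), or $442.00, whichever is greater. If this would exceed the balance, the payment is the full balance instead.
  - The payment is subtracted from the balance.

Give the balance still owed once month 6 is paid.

Month 1: opening $9,611.98; interest $163.40 → $9,775.38; payment $782.03; balance $8,993.35
Month 2: opening $8,993.35; interest $152.89 → $9,146.24; payment $731.70; balance $8,414.54
Month 3: opening $8,414.54; interest $143.05 → $8,557.59; payment $684.61; balance $7,872.98
Month 4: opening $7,872.98; interest $133.84 → $8,006.82; payment $640.55; balance $7,366.27
Month 5: opening $7,366.27; interest $125.23 → $7,491.50; payment $599.32; balance $6,892.18
Month 6: opening $6,892.18; interest $117.17 → $7,009.35; payment $560.75; balance $6,448.60

$6,448.60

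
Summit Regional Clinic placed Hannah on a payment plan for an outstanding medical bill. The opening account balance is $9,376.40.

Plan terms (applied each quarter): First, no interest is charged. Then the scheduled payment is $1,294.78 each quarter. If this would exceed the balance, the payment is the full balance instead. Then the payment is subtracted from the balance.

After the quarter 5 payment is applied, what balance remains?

$2,902.50

Quarter 1: $9,376.40 − $1,294.78 → $8,081.62
Quarter 2: $8,081.62 − $1,294.78 → $6,786.84
Quarter 3: $6,786.84 − $1,294.78 → $5,492.06
Quarter 4: $5,492.06 − $1,294.78 → $4,197.28
Quarter 5: $4,197.28 − $1,294.78 → $2,902.50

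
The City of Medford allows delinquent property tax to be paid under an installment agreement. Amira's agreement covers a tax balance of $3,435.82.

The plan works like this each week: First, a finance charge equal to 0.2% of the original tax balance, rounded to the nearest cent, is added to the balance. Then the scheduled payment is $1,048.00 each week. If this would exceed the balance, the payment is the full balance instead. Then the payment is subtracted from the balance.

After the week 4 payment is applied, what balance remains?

Week 1: opening $3,435.82; interest $6.87 → $3,442.69; payment $1,048.00; balance $2,394.69
Week 2: opening $2,394.69; interest $6.87 → $2,401.56; payment $1,048.00; balance $1,353.56
Week 3: opening $1,353.56; interest $6.87 → $1,360.43; payment $1,048.00; balance $312.43
Week 4: opening $312.43; interest $6.87 → $319.30; payment $319.30; balance $0.00

$0.00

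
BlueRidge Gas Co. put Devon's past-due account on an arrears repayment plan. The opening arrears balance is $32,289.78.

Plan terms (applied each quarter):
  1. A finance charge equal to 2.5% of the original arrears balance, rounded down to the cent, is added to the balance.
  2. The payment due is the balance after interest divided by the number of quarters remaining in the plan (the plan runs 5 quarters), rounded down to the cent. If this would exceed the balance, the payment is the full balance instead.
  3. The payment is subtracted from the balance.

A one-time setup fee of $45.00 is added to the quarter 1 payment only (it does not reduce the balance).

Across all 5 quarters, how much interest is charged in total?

# | Opening | Interest | Payment | Fee | End bal
1 | $32,289.78 | $807.24 | $6,619.40 | $45.00 | $26,477.62
2 | $26,477.62 | $807.24 | $6,821.21 | — | $20,463.65
3 | $20,463.65 | $807.24 | $7,090.29 | — | $14,180.60
4 | $14,180.60 | $807.24 | $7,493.92 | — | $7,493.92
5 | $7,493.92 | $807.24 | $8,301.16 | — | $0.00
Total interest: $807.24 + $807.24 + $807.24 + $807.24 + $807.24 = $4,036.20

$4,036.20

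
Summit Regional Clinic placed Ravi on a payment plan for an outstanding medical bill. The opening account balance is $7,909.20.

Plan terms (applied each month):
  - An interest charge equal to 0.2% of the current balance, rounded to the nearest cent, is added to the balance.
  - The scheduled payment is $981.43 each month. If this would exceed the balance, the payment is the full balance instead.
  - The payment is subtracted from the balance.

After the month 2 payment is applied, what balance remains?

# | Opening | Interest | Payment | End bal
1 | $7,909.20 | $15.82 | $981.43 | $6,943.59
2 | $6,943.59 | $13.89 | $981.43 | $5,976.05

$5,976.05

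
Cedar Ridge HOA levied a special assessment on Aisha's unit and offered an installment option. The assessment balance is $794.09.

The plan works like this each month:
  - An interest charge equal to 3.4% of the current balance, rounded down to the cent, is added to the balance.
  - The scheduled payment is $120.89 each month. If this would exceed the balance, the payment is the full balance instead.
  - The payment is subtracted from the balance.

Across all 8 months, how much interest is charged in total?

Month 1: opening $794.09; interest $26.99 → $821.08; payment $120.89; balance $700.19
Month 2: opening $700.19; interest $23.80 → $723.99; payment $120.89; balance $603.10
Month 3: opening $603.10; interest $20.50 → $623.60; payment $120.89; balance $502.71
Month 4: opening $502.71; interest $17.09 → $519.80; payment $120.89; balance $398.91
Month 5: opening $398.91; interest $13.56 → $412.47; payment $120.89; balance $291.58
Month 6: opening $291.58; interest $9.91 → $301.49; payment $120.89; balance $180.60
Month 7: opening $180.60; interest $6.14 → $186.74; payment $120.89; balance $65.85
Month 8: opening $65.85; interest $2.23 → $68.08; payment $68.08; balance $0.00
Total interest: $26.99 + $23.80 + $20.50 + $17.09 + $13.56 + $9.91 + $6.14 + $2.23 = $120.22

$120.22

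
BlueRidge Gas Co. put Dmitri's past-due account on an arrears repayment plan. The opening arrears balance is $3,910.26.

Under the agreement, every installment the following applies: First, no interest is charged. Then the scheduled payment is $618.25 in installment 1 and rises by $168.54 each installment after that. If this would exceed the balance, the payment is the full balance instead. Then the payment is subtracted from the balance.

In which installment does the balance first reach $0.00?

Installment 1: opening $3,910.26; payment $618.25; balance $3,292.01
Installment 2: opening $3,292.01; payment $786.79; balance $2,505.22
Installment 3: opening $2,505.22; payment $955.33; balance $1,549.89
Installment 4: opening $1,549.89; payment $1,123.87; balance $426.02
Installment 5: opening $426.02; payment $426.02; balance $0.00
Balance reaches $0.00 in installment 5.

5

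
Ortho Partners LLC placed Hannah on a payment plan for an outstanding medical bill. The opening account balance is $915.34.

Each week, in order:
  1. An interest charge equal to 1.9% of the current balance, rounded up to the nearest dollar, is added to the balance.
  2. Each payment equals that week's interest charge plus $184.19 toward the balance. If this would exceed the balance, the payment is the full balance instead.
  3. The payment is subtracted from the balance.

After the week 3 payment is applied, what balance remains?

Week 1: opening $915.34; interest $18.00 → $933.34; payment $202.19; balance $731.15
Week 2: opening $731.15; interest $14.00 → $745.15; payment $198.19; balance $546.96
Week 3: opening $546.96; interest $11.00 → $557.96; payment $195.19; balance $362.77

$362.77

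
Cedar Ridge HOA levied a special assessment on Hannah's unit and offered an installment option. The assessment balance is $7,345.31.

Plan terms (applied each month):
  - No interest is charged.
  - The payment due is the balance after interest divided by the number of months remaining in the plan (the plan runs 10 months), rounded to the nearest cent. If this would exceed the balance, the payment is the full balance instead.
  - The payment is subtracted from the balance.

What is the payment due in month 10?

Month 1: opening $7,345.31; payment $734.53; balance $6,610.78
Month 2: opening $6,610.78; payment $734.53; balance $5,876.25
Month 3: opening $5,876.25; payment $734.53; balance $5,141.72
Month 4: opening $5,141.72; payment $734.53; balance $4,407.19
Month 5: opening $4,407.19; payment $734.53; balance $3,672.66
Month 6: opening $3,672.66; payment $734.53; balance $2,938.13
Month 7: opening $2,938.13; payment $734.53; balance $2,203.60
Month 8: opening $2,203.60; payment $734.53; balance $1,469.07
Month 9: opening $1,469.07; payment $734.54; balance $734.53
Month 10: opening $734.53; payment $734.53; balance $0.00

$734.53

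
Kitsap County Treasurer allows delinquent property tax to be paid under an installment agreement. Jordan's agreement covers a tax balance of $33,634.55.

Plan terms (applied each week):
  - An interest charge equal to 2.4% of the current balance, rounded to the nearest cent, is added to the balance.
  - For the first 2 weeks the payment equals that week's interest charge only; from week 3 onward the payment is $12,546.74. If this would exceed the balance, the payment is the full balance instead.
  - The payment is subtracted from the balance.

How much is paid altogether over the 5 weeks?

$36,818.69

Week 1: opening $33,634.55; interest $807.23 → $34,441.78; payment $807.23; balance $33,634.55
Week 2: opening $33,634.55; interest $807.23 → $34,441.78; payment $807.23; balance $33,634.55
Week 3: opening $33,634.55; interest $807.23 → $34,441.78; payment $12,546.74; balance $21,895.04
Week 4: opening $21,895.04; interest $525.48 → $22,420.52; payment $12,546.74; balance $9,873.78
Week 5: opening $9,873.78; interest $236.97 → $10,110.75; payment $10,110.75; balance $0.00
Total paid: $36,818.69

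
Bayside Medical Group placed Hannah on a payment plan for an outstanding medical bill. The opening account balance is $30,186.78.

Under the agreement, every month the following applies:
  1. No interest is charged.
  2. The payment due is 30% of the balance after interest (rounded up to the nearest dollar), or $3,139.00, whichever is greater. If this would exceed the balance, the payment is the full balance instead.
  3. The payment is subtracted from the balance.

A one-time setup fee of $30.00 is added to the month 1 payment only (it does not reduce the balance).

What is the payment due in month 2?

$6,339.00

Month 1: opening $30,186.78; payment $9,057.00 (+ $30.00 fee); balance $21,129.78
Month 2: opening $21,129.78; payment $6,339.00; balance $14,790.78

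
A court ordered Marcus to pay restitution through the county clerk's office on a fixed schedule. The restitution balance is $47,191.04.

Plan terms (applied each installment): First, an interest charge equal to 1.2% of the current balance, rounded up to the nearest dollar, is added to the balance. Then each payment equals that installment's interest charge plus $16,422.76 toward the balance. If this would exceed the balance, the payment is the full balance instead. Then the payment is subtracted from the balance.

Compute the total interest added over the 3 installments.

$1,110.00

Installment 1: opening $47,191.04; interest $567.00 → $47,758.04; payment $16,989.76; balance $30,768.28
Installment 2: opening $30,768.28; interest $370.00 → $31,138.28; payment $16,792.76; balance $14,345.52
Installment 3: opening $14,345.52; interest $173.00 → $14,518.52; payment $14,518.52; balance $0.00
Total interest: $567.00 + $370.00 + $173.00 = $1,110.00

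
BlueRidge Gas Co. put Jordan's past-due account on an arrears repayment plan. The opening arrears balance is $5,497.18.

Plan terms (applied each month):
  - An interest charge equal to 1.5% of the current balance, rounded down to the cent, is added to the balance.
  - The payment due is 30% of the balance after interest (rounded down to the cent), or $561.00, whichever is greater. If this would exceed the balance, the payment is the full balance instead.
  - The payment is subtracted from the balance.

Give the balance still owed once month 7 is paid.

$0.00

# | Opening | Interest | Payment | End bal
1 | $5,497.18 | $82.45 | $1,673.88 | $3,905.75
2 | $3,905.75 | $58.58 | $1,189.29 | $2,775.04
3 | $2,775.04 | $41.62 | $844.99 | $1,971.67
4 | $1,971.67 | $29.57 | $600.37 | $1,400.87
5 | $1,400.87 | $21.01 | $561.00 | $860.88
6 | $860.88 | $12.91 | $561.00 | $312.79
7 | $312.79 | $4.69 | $317.48 | $0.00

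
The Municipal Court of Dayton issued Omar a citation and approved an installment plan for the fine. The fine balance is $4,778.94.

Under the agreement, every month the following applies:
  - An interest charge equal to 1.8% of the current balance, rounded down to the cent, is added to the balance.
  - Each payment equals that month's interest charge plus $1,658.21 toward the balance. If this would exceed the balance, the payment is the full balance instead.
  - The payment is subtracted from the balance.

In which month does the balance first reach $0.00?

3

# | Opening | Interest | Payment | End bal
1 | $4,778.94 | $86.02 | $1,744.23 | $3,120.73
2 | $3,120.73 | $56.17 | $1,714.38 | $1,462.52
3 | $1,462.52 | $26.32 | $1,488.84 | $0.00
Balance reaches $0.00 in month 3.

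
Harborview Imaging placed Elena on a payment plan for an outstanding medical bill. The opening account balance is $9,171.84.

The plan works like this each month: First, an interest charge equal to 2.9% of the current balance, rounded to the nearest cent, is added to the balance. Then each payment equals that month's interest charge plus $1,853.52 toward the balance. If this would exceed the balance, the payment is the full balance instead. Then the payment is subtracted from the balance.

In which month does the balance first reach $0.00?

5

# | Opening | Interest | Payment | End bal
1 | $9,171.84 | $265.98 | $2,119.50 | $7,318.32
2 | $7,318.32 | $212.23 | $2,065.75 | $5,464.80
3 | $5,464.80 | $158.48 | $2,012.00 | $3,611.28
4 | $3,611.28 | $104.73 | $1,958.25 | $1,757.76
5 | $1,757.76 | $50.98 | $1,808.74 | $0.00
Balance reaches $0.00 in month 5.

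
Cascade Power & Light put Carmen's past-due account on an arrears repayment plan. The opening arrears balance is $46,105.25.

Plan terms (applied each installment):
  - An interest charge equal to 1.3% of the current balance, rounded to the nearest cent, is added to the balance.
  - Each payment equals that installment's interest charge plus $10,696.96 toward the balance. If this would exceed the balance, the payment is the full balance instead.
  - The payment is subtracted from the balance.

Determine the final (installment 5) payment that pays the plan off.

Installment 1: opening $46,105.25; interest $599.37 → $46,704.62; payment $11,296.33; balance $35,408.29
Installment 2: opening $35,408.29; interest $460.31 → $35,868.60; payment $11,157.27; balance $24,711.33
Installment 3: opening $24,711.33; interest $321.25 → $25,032.58; payment $11,018.21; balance $14,014.37
Installment 4: opening $14,014.37; interest $182.19 → $14,196.56; payment $10,879.15; balance $3,317.41
Installment 5: opening $3,317.41; interest $43.13 → $3,360.54; payment $3,360.54; balance $0.00

$3,360.54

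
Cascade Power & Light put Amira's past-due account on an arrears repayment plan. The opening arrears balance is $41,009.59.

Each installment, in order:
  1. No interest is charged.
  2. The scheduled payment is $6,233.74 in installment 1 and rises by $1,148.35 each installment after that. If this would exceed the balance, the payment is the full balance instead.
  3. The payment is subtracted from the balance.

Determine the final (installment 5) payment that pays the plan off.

$9,184.53

Installment 1: opening $41,009.59; payment $6,233.74; balance $34,775.85
Installment 2: opening $34,775.85; payment $7,382.09; balance $27,393.76
Installment 3: opening $27,393.76; payment $8,530.44; balance $18,863.32
Installment 4: opening $18,863.32; payment $9,678.79; balance $9,184.53
Installment 5: opening $9,184.53; payment $9,184.53; balance $0.00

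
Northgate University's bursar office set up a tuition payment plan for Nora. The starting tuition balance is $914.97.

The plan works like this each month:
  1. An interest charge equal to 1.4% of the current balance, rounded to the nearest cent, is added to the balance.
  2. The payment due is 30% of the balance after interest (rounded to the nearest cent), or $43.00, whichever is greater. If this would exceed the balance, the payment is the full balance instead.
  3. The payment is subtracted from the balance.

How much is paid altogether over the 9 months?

# | Opening | Interest | Payment | End bal
1 | $914.97 | $12.81 | $278.33 | $649.45
2 | $649.45 | $9.09 | $197.56 | $460.98
3 | $460.98 | $6.45 | $140.23 | $327.20
4 | $327.20 | $4.58 | $99.53 | $232.25
5 | $232.25 | $3.25 | $70.65 | $164.85
6 | $164.85 | $2.31 | $50.15 | $117.01
7 | $117.01 | $1.64 | $43.00 | $75.65
8 | $75.65 | $1.06 | $43.00 | $33.71
9 | $33.71 | $0.47 | $34.18 | $0.00
Total paid: $956.63

$956.63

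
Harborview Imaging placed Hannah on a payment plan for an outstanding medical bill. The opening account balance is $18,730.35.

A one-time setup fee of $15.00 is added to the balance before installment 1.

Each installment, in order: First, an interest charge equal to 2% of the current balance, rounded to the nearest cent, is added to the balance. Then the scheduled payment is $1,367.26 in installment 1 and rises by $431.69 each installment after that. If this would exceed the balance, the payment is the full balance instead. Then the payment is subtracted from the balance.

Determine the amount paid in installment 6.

$3,525.71

Installment 1: opening $18,745.35; interest $374.91 → $19,120.26; payment $1,367.26; balance $17,753.00
Installment 2: opening $17,753.00; interest $355.06 → $18,108.06; payment $1,798.95; balance $16,309.11
Installment 3: opening $16,309.11; interest $326.18 → $16,635.29; payment $2,230.64; balance $14,404.65
Installment 4: opening $14,404.65; interest $288.09 → $14,692.74; payment $2,662.33; balance $12,030.41
Installment 5: opening $12,030.41; interest $240.61 → $12,271.02; payment $3,094.02; balance $9,177.00
Installment 6: opening $9,177.00; interest $183.54 → $9,360.54; payment $3,525.71; balance $5,834.83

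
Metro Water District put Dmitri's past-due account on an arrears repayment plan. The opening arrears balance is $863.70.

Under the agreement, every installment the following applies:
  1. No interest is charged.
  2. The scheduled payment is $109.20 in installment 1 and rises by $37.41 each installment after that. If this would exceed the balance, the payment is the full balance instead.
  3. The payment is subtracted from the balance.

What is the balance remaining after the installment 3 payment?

Installment 1: $863.70 − $109.20 → $754.50
Installment 2: $754.50 − $146.61 → $607.89
Installment 3: $607.89 − $184.02 → $423.87

$423.87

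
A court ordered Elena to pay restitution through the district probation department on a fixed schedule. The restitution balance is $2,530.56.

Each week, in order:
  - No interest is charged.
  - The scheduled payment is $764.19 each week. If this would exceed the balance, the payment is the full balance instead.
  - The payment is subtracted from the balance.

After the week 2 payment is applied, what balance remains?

$1,002.18

Week 1: opening $2,530.56; payment $764.19; balance $1,766.37
Week 2: opening $1,766.37; payment $764.19; balance $1,002.18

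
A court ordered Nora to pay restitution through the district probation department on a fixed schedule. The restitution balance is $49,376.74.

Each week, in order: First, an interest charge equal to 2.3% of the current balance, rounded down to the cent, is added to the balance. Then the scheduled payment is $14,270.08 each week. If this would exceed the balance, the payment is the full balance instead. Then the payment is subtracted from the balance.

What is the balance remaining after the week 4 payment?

$0.00

# | Opening | Interest | Payment | End bal
1 | $49,376.74 | $1,135.66 | $14,270.08 | $36,242.32
2 | $36,242.32 | $833.57 | $14,270.08 | $22,805.81
3 | $22,805.81 | $524.53 | $14,270.08 | $9,060.26
4 | $9,060.26 | $208.38 | $9,268.64 | $0.00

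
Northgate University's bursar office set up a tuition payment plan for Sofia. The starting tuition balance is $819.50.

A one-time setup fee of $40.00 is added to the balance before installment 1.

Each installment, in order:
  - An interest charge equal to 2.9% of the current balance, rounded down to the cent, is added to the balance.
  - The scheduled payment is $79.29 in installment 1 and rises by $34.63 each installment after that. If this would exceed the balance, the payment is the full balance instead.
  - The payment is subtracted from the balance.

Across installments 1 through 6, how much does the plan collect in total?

Installment 1: $859.50 +$24.92 interest = $884.42; pay $79.29 → $805.13
Installment 2: $805.13 +$23.34 interest = $828.47; pay $113.92 → $714.55
Installment 3: $714.55 +$20.72 interest = $735.27; pay $148.55 → $586.72
Installment 4: $586.72 +$17.01 interest = $603.73; pay $183.18 → $420.55
Installment 5: $420.55 +$12.19 interest = $432.74; pay $217.81 → $214.93
Installment 6: $214.93 +$6.23 interest = $221.16; pay $221.16 → $0.00
Total paid: $963.91

$963.91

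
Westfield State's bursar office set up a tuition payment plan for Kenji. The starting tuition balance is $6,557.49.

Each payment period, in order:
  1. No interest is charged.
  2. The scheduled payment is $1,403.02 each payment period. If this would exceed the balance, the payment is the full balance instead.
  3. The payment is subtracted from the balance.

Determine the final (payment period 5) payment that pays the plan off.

Payment period 1: $6,557.49 − $1,403.02 → $5,154.47
Payment period 2: $5,154.47 − $1,403.02 → $3,751.45
Payment period 3: $3,751.45 − $1,403.02 → $2,348.43
Payment period 4: $2,348.43 − $1,403.02 → $945.41
Payment period 5: $945.41 − $945.41 → $0.00

$945.41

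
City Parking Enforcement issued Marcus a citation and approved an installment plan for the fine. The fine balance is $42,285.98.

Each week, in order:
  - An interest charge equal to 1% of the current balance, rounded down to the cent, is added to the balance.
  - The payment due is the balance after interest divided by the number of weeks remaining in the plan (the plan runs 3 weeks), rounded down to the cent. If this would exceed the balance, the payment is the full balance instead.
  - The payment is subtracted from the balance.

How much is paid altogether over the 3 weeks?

$43,137.33

Week 1: opening $42,285.98; interest $422.85 → $42,708.83; payment $14,236.27; balance $28,472.56
Week 2: opening $28,472.56; interest $284.72 → $28,757.28; payment $14,378.64; balance $14,378.64
Week 3: opening $14,378.64; interest $143.78 → $14,522.42; payment $14,522.42; balance $0.00
Total paid: $43,137.33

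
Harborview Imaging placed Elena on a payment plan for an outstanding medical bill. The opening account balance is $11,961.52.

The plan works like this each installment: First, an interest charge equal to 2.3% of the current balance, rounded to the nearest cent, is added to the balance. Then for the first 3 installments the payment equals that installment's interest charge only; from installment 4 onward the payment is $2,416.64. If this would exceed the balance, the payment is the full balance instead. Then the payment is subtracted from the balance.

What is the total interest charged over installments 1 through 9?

Installment 1: $11,961.52 +$275.11 interest = $12,236.63; pay $275.11 → $11,961.52
Installment 2: $11,961.52 +$275.11 interest = $12,236.63; pay $275.11 → $11,961.52
Installment 3: $11,961.52 +$275.11 interest = $12,236.63; pay $275.11 → $11,961.52
Installment 4: $11,961.52 +$275.11 interest = $12,236.63; pay $2,416.64 → $9,819.99
Installment 5: $9,819.99 +$225.86 interest = $10,045.85; pay $2,416.64 → $7,629.21
Installment 6: $7,629.21 +$175.47 interest = $7,804.68; pay $2,416.64 → $5,388.04
Installment 7: $5,388.04 +$123.92 interest = $5,511.96; pay $2,416.64 → $3,095.32
Installment 8: $3,095.32 +$71.19 interest = $3,166.51; pay $2,416.64 → $749.87
Installment 9: $749.87 +$17.25 interest = $767.12; pay $767.12 → $0.00
Total interest: $275.11 + $275.11 + $275.11 + $275.11 + $225.86 + $175.47 + $123.92 + $71.19 + $17.25 = $1,714.13

$1,714.13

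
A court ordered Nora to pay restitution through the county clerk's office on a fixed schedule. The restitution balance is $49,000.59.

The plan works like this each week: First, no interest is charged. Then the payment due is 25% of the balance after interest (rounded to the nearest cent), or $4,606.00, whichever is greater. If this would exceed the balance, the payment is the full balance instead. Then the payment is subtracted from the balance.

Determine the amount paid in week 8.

Week 1: opening $49,000.59; payment $12,250.15; balance $36,750.44
Week 2: opening $36,750.44; payment $9,187.61; balance $27,562.83
Week 3: opening $27,562.83; payment $6,890.71; balance $20,672.12
Week 4: opening $20,672.12; payment $5,168.03; balance $15,504.09
Week 5: opening $15,504.09; payment $4,606.00; balance $10,898.09
Week 6: opening $10,898.09; payment $4,606.00; balance $6,292.09
Week 7: opening $6,292.09; payment $4,606.00; balance $1,686.09
Week 8: opening $1,686.09; payment $1,686.09; balance $0.00

$1,686.09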